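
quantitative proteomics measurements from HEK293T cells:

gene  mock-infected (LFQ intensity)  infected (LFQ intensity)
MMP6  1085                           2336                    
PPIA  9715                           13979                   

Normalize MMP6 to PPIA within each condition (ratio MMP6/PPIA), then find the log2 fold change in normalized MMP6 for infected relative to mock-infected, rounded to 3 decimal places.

0.581

MMP6/PPIA (mock-infected) = 1085 / 9715 = 0.11168
MMP6/PPIA (infected) = 2336 / 13979 = 0.16711
Fold change = 0.16711 / 0.11168 = 1.4963
log2(1.4963) = 0.5814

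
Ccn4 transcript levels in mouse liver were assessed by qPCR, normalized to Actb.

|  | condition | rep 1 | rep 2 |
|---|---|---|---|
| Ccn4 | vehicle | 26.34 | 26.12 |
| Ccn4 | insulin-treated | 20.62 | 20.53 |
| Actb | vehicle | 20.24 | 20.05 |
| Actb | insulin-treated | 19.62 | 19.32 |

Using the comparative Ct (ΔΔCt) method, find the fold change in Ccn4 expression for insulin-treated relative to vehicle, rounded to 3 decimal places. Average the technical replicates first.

31.559

Mean Ct: Ccn4 vehicle 26.230; Ccn4 insulin-treated 20.575; Actb vehicle 20.145; Actb insulin-treated 19.470
ΔCt(vehicle) = 26.230 − 20.145 = 6.085
ΔCt(insulin-treated) = 20.575 − 19.470 = 1.105
ΔΔCt = 1.105 − 6.085 = -4.980
Fold change = 2^(−(-4.980)) = 2^4.980 = 31.5594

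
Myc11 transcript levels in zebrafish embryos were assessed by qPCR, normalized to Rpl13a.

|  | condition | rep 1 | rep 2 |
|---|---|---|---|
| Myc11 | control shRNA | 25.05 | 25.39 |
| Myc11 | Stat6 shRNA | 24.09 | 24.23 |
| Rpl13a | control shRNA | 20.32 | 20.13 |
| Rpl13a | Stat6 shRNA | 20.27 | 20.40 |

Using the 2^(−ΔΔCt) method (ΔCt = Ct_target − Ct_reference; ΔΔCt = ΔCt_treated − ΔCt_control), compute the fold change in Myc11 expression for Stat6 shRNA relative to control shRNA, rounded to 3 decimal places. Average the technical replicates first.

Mean Ct: Myc11 control shRNA 25.220; Myc11 Stat6 shRNA 24.160; Rpl13a control shRNA 20.225; Rpl13a Stat6 shRNA 20.335
ΔCt(control shRNA) = 25.220 − 20.225 = 4.995
ΔCt(Stat6 shRNA) = 24.160 − 20.335 = 3.825
ΔΔCt = 3.825 − 4.995 = -1.170
Fold change = 2^(−(-1.170)) = 2^1.170 = 2.2501

2.250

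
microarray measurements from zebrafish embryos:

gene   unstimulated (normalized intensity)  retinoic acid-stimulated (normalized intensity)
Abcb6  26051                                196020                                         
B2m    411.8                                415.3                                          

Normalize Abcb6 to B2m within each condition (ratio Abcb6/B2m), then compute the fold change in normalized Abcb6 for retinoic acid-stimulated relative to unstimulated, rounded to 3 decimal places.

7.461

Abcb6/B2m (unstimulated) = 26051 / 411.8 = 63.261
Abcb6/B2m (retinoic acid-stimulated) = 196020 / 415.3 = 472
Fold change = 472 / 63.261 = 7.4611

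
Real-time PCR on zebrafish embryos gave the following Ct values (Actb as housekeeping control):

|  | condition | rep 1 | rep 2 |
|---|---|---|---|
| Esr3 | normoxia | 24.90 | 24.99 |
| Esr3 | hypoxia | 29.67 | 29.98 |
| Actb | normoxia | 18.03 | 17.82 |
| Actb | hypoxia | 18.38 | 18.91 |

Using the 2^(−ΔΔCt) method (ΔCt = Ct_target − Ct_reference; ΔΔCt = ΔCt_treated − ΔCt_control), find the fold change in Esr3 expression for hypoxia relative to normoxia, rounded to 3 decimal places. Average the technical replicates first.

0.056

Mean Ct: Esr3 normoxia 24.945; Esr3 hypoxia 29.825; Actb normoxia 17.925; Actb hypoxia 18.645
ΔCt(normoxia) = 24.945 − 17.925 = 7.020
ΔCt(hypoxia) = 29.825 − 18.645 = 11.180
ΔΔCt = 11.180 − 7.020 = 4.160
Fold change = 2^(−4.160) = 0.0559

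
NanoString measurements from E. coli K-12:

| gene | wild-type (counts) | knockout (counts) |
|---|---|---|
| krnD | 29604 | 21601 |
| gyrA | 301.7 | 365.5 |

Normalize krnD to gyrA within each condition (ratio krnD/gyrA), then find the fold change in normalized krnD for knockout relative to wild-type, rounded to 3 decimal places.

krnD/gyrA (wild-type) = 29604 / 301.7 = 98.124
krnD/gyrA (knockout) = 21601 / 365.5 = 59.1
Fold change = 59.1 / 98.124 = 0.6023

0.602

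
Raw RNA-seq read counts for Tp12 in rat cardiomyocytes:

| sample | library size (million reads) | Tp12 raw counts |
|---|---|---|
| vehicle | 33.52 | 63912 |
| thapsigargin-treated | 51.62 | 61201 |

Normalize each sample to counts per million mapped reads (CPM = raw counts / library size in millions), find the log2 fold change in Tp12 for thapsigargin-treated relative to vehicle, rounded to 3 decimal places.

-0.685

CPM(vehicle) = 63912 / 33.52 = 1906.6826
CPM(thapsigargin-treated) = 61201 / 51.62 = 1185.6064
Fold change = 1185.6064 / 1906.6826 = 0.62182
log2(0.62182) = -0.6854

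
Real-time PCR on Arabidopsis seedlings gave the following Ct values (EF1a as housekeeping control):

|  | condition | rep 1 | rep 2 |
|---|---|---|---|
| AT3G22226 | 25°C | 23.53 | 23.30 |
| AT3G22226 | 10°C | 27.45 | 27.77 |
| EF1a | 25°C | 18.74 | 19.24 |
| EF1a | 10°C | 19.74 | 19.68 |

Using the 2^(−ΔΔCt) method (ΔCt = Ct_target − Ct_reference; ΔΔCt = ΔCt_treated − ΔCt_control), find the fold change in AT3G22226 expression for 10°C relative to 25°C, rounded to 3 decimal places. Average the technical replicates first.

Mean Ct: AT3G22226 25°C 23.415; AT3G22226 10°C 27.610; EF1a 25°C 18.990; EF1a 10°C 19.710
ΔCt(25°C) = 23.415 − 18.990 = 4.425
ΔCt(10°C) = 27.610 − 19.710 = 7.900
ΔΔCt = 7.900 − 4.425 = 3.475
Fold change = 2^(−3.475) = 0.0899

0.090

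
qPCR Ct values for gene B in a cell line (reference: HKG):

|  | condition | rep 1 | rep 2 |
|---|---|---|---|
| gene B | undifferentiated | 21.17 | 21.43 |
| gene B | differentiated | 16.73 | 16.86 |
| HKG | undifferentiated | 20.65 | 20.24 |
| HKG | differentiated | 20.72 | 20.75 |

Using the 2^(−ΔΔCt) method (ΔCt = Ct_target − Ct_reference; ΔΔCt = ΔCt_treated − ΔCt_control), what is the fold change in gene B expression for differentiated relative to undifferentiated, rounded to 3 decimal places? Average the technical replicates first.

Mean Ct: gene B undifferentiated 21.300; gene B differentiated 16.795; HKG undifferentiated 20.445; HKG differentiated 20.735
ΔCt(undifferentiated) = 21.300 − 20.445 = 0.855
ΔCt(differentiated) = 16.795 − 20.735 = -3.940
ΔΔCt = -3.940 − 0.855 = -4.795
Fold change = 2^(−(-4.795)) = 2^4.795 = 27.7612

27.761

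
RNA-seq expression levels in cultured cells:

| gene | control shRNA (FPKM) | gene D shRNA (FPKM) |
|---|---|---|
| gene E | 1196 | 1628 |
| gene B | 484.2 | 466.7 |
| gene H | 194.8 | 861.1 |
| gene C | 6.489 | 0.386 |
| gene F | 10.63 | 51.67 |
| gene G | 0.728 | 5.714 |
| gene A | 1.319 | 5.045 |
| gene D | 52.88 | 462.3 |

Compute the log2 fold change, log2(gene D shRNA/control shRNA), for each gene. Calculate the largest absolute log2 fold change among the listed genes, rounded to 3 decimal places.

4.071

log2(1628/1196) = 0.445  (gene E)
log2(466.7/484.2) = -0.053  (gene B)
log2(861.1/194.8) = 2.144  (gene H)
log2(0.386/6.489) = -4.071  (gene C)
log2(51.67/10.63) = 2.281  (gene F)
log2(5.714/0.728) = 2.972  (gene G)
log2(5.045/1.319) = 1.935  (gene A)
log2(462.3/52.88) = 3.128  (gene D)
The largest magnitude belongs to gene C.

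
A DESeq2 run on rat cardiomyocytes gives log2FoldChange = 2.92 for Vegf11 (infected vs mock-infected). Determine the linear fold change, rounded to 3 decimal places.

Fold change = 2^(2.92) = 7.5685

7.568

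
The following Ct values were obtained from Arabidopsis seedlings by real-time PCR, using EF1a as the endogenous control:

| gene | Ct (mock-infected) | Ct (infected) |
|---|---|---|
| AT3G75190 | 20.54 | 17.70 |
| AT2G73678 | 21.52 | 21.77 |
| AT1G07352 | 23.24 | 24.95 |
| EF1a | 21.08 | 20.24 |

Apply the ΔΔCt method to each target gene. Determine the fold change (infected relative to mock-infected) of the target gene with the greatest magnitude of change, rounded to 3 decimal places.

AT3G75190: ΔΔCt = (17.70−20.24) − (20.54−21.08) = -2.54 − (-0.54) = -2.00; fold change = 2^2.00 = 4.000
AT2G73678: ΔΔCt = (21.77−20.24) − (21.52−21.08) = 1.53 − 0.44 = 1.09; fold change = 2^-1.09 = 0.470
AT1G07352: ΔΔCt = (24.95−20.24) − (23.24−21.08) = 4.71 − 2.16 = 2.55; fold change = 2^-2.55 = 0.171
AT1G07352 has the largest |ΔΔCt| = 2.55.

0.171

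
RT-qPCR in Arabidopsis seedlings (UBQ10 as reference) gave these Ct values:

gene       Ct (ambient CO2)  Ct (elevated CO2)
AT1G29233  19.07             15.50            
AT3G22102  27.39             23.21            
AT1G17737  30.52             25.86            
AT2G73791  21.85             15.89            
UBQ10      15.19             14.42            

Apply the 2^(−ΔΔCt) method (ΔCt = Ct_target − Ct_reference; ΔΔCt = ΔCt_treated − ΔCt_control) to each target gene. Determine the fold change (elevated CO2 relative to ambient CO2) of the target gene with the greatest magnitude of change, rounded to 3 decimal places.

AT1G29233: ΔΔCt = (15.50−14.42) − (19.07−15.19) = 1.08 − 3.88 = -2.80; fold change = 2^2.80 = 6.964
AT3G22102: ΔΔCt = (23.21−14.42) − (27.39−15.19) = 8.79 − 12.20 = -3.41; fold change = 2^3.41 = 10.629
AT1G17737: ΔΔCt = (25.86−14.42) − (30.52−15.19) = 11.44 − 15.33 = -3.89; fold change = 2^3.89 = 14.825
AT2G73791: ΔΔCt = (15.89−14.42) − (21.85−15.19) = 1.47 − 6.66 = -5.19; fold change = 2^5.19 = 36.504
AT2G73791 has the largest |ΔΔCt| = 5.19.

36.504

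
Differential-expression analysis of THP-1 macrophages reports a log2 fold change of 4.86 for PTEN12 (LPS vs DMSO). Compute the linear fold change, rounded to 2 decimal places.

Fold change = 2^(4.86) = 29.041

29.04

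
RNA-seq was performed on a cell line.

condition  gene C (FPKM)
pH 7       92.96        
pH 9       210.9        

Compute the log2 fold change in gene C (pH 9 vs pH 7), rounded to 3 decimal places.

Fold change = 210.9 / 92.96 = 2.2687
log2(2.2687) = 1.1819

1.182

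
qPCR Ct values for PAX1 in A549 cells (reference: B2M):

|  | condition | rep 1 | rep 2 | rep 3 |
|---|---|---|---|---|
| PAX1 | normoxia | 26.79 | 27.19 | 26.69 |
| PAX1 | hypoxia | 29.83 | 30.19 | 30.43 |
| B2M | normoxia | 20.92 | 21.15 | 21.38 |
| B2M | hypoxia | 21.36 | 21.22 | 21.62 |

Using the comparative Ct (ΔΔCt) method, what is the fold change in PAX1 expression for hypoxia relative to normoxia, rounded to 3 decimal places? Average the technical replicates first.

0.124

Mean Ct: PAX1 normoxia 26.890; PAX1 hypoxia 30.150; B2M normoxia 21.150; B2M hypoxia 21.400
ΔCt(normoxia) = 26.890 − 21.150 = 5.740
ΔCt(hypoxia) = 30.150 − 21.400 = 8.750
ΔΔCt = 8.750 − 5.740 = 3.010
Fold change = 2^(−3.010) = 0.1241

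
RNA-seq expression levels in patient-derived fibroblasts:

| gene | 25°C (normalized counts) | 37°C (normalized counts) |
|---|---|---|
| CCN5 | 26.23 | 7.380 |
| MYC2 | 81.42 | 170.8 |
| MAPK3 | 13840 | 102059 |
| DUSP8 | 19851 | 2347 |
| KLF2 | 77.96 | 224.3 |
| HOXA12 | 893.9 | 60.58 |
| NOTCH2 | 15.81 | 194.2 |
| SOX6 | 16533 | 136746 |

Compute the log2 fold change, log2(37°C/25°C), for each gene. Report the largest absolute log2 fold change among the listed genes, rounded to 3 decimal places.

3.883

log2(7.380/26.23) = -1.830  (CCN5)
log2(170.8/81.42) = 1.069  (MYC2)
log2(102059/13840) = 2.882  (MAPK3)
log2(2347/19851) = -3.080  (DUSP8)
log2(224.3/77.96) = 1.525  (KLF2)
log2(60.58/893.9) = -3.883  (HOXA12)
log2(194.2/15.81) = 3.619  (NOTCH2)
log2(136746/16533) = 3.048  (SOX6)
The largest magnitude belongs to HOXA12.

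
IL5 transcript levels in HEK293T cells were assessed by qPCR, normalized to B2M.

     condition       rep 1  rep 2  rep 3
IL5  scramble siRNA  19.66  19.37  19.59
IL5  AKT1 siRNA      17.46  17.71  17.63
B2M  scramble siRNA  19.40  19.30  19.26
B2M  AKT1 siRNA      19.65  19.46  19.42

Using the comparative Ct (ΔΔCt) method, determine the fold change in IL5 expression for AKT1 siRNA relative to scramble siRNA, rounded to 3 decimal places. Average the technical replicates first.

Mean Ct: IL5 scramble siRNA 19.540; IL5 AKT1 siRNA 17.600; B2M scramble siRNA 19.320; B2M AKT1 siRNA 19.510
ΔCt(scramble siRNA) = 19.540 − 19.320 = 0.220
ΔCt(AKT1 siRNA) = 17.600 − 19.510 = -1.910
ΔΔCt = -1.910 − 0.220 = -2.130
Fold change = 2^(−(-2.130)) = 2^2.130 = 4.3772

4.377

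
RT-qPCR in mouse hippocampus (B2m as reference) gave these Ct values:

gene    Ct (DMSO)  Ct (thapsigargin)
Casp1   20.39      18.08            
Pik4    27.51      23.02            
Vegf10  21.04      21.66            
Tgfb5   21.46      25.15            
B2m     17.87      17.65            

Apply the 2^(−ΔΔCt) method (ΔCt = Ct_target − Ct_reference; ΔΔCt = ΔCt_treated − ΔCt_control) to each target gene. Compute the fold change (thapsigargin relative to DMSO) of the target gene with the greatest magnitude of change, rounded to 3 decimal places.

Casp1: ΔΔCt = (18.08−17.65) − (20.39−17.87) = 0.43 − 2.52 = -2.09; fold change = 2^2.09 = 4.257
Pik4: ΔΔCt = (23.02−17.65) − (27.51−17.87) = 5.37 − 9.64 = -4.27; fold change = 2^4.27 = 19.293
Vegf10: ΔΔCt = (21.66−17.65) − (21.04−17.87) = 4.01 − 3.17 = 0.84; fold change = 2^-0.84 = 0.559
Tgfb5: ΔΔCt = (25.15−17.65) − (21.46−17.87) = 7.50 − 3.59 = 3.91; fold change = 2^-3.91 = 0.067
Pik4 has the largest |ΔΔCt| = 4.27.

19.293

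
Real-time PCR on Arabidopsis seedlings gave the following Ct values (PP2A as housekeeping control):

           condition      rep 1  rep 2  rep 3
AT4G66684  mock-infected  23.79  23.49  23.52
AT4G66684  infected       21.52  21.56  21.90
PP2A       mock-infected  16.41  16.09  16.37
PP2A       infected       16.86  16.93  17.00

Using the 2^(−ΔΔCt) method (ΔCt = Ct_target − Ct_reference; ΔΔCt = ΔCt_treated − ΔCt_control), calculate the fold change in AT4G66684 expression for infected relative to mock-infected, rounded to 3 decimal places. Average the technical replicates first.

Mean Ct: AT4G66684 mock-infected 23.600; AT4G66684 infected 21.660; PP2A mock-infected 16.290; PP2A infected 16.930
ΔCt(mock-infected) = 23.600 − 16.290 = 7.310
ΔCt(infected) = 21.660 − 16.930 = 4.730
ΔΔCt = 4.730 − 7.310 = -2.580
Fold change = 2^(−(-2.580)) = 2^2.580 = 5.9794

5.979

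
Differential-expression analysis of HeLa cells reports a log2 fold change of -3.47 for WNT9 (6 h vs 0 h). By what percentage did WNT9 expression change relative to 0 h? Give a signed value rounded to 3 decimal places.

Fold change = 2^(-3.47) = 0.0902
Percent change = (FC − 1) × 100% = (0.0902 − 1) × 100 = -90.975%

-90.975%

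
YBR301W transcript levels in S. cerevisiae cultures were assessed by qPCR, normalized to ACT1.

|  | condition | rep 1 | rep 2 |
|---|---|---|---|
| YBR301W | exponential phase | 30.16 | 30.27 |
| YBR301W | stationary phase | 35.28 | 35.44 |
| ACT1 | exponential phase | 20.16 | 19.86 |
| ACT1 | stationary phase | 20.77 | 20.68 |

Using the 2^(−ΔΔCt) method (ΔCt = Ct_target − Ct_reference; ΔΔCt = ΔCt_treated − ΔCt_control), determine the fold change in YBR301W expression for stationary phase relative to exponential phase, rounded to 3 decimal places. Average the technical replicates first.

0.046

Mean Ct: YBR301W exponential phase 30.215; YBR301W stationary phase 35.360; ACT1 exponential phase 20.010; ACT1 stationary phase 20.725
ΔCt(exponential phase) = 30.215 − 20.010 = 10.205
ΔCt(stationary phase) = 35.360 − 20.725 = 14.635
ΔΔCt = 14.635 − 10.205 = 4.430
Fold change = 2^(−4.430) = 0.0464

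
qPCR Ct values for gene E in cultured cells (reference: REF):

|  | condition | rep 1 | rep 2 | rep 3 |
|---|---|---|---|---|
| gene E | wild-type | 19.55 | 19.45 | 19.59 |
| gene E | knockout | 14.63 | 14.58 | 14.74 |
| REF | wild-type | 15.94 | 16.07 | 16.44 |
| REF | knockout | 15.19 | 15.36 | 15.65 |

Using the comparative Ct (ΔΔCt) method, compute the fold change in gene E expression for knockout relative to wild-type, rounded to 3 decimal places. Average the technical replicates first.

17.509

Mean Ct: gene E wild-type 19.530; gene E knockout 14.650; REF wild-type 16.150; REF knockout 15.400
ΔCt(wild-type) = 19.530 − 16.150 = 3.380
ΔCt(knockout) = 14.650 − 15.400 = -0.750
ΔΔCt = -0.750 − 3.380 = -4.130
Fold change = 2^(−(-4.130)) = 2^4.130 = 17.5087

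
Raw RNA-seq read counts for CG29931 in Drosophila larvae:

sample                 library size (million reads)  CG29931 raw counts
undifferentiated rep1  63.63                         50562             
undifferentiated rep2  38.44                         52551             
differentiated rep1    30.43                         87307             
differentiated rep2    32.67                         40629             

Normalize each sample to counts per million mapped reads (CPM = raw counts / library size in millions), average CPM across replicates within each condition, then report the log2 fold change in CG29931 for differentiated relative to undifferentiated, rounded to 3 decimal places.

CPM(undifferentiated rep1) = 50562 / 63.63 = 794.6252
CPM(undifferentiated rep2) = 52551 / 38.44 = 1367.0916
CPM(differentiated rep1) = 87307 / 30.43 = 2869.1094
CPM(differentiated rep2) = 40629 / 32.67 = 1243.6180
mean CPM(undifferentiated) = 1080.8584; mean CPM(differentiated) = 2056.3637
Fold change = 2056.3637 / 1080.8584 = 1.90253
log2(1.90253) = 0.9279

0.928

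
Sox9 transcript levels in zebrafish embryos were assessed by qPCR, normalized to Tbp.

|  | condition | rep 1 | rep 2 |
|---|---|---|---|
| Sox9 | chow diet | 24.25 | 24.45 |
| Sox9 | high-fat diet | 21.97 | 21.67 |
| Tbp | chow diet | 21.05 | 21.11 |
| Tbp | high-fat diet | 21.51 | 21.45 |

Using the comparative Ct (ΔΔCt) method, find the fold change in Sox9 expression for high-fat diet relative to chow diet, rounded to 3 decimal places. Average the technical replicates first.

Mean Ct: Sox9 chow diet 24.350; Sox9 high-fat diet 21.820; Tbp chow diet 21.080; Tbp high-fat diet 21.480
ΔCt(chow diet) = 24.350 − 21.080 = 3.270
ΔCt(high-fat diet) = 21.820 − 21.480 = 0.340
ΔΔCt = 0.340 − 3.270 = -2.930
Fold change = 2^(−(-2.930)) = 2^2.930 = 7.6211

7.621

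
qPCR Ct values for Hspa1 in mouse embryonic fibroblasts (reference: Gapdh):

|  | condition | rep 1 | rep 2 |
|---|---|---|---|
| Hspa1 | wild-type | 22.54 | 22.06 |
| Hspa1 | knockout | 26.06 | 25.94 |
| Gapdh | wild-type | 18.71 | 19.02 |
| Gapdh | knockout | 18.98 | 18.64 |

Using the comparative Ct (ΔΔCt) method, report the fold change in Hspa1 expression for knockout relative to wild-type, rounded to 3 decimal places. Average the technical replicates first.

Mean Ct: Hspa1 wild-type 22.300; Hspa1 knockout 26.000; Gapdh wild-type 18.865; Gapdh knockout 18.810
ΔCt(wild-type) = 22.300 − 18.865 = 3.435
ΔCt(knockout) = 26.000 − 18.810 = 7.190
ΔΔCt = 7.190 − 3.435 = 3.755
Fold change = 2^(−3.755) = 0.0741

0.074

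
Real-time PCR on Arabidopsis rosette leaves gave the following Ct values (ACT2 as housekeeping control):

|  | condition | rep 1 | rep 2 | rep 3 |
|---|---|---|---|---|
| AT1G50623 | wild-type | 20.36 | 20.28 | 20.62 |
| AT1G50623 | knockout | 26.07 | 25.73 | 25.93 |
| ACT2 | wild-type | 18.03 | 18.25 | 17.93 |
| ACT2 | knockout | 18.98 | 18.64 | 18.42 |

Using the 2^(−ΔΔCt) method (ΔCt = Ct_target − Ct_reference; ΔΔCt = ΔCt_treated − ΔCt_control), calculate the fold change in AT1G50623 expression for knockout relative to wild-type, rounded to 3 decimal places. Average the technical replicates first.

0.034

Mean Ct: AT1G50623 wild-type 20.420; AT1G50623 knockout 25.910; ACT2 wild-type 18.070; ACT2 knockout 18.680
ΔCt(wild-type) = 20.420 − 18.070 = 2.350
ΔCt(knockout) = 25.910 − 18.680 = 7.230
ΔΔCt = 7.230 − 2.350 = 4.880
Fold change = 2^(−4.880) = 0.0340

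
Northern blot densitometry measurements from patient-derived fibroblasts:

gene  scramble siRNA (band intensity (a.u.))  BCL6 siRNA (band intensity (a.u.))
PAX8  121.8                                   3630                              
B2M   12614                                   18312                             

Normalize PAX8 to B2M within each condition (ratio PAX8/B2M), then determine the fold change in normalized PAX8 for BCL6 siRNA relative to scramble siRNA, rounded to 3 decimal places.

20.529

PAX8/B2M (scramble siRNA) = 121.8 / 12614 = 0.0096559
PAX8/B2M (BCL6 siRNA) = 3630 / 18312 = 0.19823
Fold change = 0.19823 / 0.0096559 = 20.5294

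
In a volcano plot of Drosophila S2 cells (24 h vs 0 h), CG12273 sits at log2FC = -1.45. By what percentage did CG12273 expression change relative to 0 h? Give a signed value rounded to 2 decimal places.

Fold change = 2^(-1.45) = 0.3660
Percent change = (FC − 1) × 100% = (0.3660 − 1) × 100 = -63.40%

-63.40%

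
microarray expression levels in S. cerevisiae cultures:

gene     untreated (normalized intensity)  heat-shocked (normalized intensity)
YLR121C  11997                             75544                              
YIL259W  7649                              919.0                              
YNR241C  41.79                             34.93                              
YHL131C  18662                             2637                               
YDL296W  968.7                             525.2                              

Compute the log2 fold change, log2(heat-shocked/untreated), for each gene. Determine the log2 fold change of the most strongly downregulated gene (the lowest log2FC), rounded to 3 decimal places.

-3.057

log2(75544/11997) = 2.655  (YLR121C)
log2(919.0/7649) = -3.057  (YIL259W)
log2(34.93/41.79) = -0.259  (YNR241C)
log2(2637/18662) = -2.823  (YHL131C)
log2(525.2/968.7) = -0.883  (YDL296W)
YIL259W is most strongly downregulated.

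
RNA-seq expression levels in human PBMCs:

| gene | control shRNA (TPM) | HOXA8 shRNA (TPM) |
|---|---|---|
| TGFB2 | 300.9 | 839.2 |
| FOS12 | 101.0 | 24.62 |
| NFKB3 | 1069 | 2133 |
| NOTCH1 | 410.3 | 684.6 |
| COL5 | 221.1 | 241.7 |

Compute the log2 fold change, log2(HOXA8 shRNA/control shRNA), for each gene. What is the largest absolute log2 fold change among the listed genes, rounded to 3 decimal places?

log2(839.2/300.9) = 1.480  (TGFB2)
log2(24.62/101.0) = -2.036  (FOS12)
log2(2133/1069) = 0.997  (NFKB3)
log2(684.6/410.3) = 0.739  (NOTCH1)
log2(241.7/221.1) = 0.129  (COL5)
The largest magnitude belongs to FOS12.

2.036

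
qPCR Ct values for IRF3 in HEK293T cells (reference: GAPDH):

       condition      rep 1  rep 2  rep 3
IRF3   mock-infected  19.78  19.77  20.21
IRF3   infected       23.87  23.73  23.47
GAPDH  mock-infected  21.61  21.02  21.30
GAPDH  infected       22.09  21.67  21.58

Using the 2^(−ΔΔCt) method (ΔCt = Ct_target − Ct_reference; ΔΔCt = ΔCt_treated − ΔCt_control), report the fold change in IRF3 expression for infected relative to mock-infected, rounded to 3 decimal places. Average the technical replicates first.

0.102

Mean Ct: IRF3 mock-infected 19.920; IRF3 infected 23.690; GAPDH mock-infected 21.310; GAPDH infected 21.780
ΔCt(mock-infected) = 19.920 − 21.310 = -1.390
ΔCt(infected) = 23.690 − 21.780 = 1.910
ΔΔCt = 1.910 − (-1.390) = 3.300
Fold change = 2^(−3.300) = 0.1015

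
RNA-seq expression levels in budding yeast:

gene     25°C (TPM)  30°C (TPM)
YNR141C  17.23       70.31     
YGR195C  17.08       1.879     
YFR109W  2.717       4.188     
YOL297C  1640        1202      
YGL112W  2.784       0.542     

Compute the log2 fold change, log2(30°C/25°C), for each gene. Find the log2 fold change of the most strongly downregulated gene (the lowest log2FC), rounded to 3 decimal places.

-3.184

log2(70.31/17.23) = 2.029  (YNR141C)
log2(1.879/17.08) = -3.184  (YGR195C)
log2(4.188/2.717) = 0.624  (YFR109W)
log2(1202/1640) = -0.448  (YOL297C)
log2(0.542/2.784) = -2.361  (YGL112W)
YGR195C is most strongly downregulated.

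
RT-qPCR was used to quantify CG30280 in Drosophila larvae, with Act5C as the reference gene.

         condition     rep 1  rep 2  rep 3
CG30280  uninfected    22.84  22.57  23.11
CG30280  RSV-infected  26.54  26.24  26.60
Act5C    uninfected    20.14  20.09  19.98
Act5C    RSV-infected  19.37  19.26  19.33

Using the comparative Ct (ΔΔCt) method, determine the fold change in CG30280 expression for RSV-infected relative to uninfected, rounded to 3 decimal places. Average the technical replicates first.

0.048

Mean Ct: CG30280 uninfected 22.840; CG30280 RSV-infected 26.460; Act5C uninfected 20.070; Act5C RSV-infected 19.320
ΔCt(uninfected) = 22.840 − 20.070 = 2.770
ΔCt(RSV-infected) = 26.460 − 19.320 = 7.140
ΔΔCt = 7.140 − 2.770 = 4.370
Fold change = 2^(−4.370) = 0.0484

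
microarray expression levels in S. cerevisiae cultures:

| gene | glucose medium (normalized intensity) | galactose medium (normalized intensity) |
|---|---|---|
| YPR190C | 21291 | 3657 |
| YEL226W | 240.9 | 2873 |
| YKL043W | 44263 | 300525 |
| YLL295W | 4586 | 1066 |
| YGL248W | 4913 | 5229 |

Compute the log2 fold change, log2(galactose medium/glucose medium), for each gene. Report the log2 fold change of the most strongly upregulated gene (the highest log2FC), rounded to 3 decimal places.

3.576

log2(3657/21291) = -2.542  (YPR190C)
log2(2873/240.9) = 3.576  (YEL226W)
log2(300525/44263) = 2.763  (YKL043W)
log2(1066/4586) = -2.105  (YLL295W)
log2(5229/4913) = 0.090  (YGL248W)
YEL226W is most strongly upregulated.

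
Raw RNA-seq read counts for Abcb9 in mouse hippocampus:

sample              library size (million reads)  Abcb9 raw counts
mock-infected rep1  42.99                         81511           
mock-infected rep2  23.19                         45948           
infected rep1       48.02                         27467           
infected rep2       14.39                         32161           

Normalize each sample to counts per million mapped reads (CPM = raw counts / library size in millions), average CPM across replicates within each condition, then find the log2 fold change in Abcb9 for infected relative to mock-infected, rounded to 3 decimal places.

CPM(mock-infected rep1) = 81511 / 42.99 = 1896.0456
CPM(mock-infected rep2) = 45948 / 23.19 = 1981.3713
CPM(infected rep1) = 27467 / 48.02 = 571.9908
CPM(infected rep2) = 32161 / 14.39 = 2234.9548
mean CPM(mock-infected) = 1938.7084; mean CPM(infected) = 1403.4728
Fold change = 1403.4728 / 1938.7084 = 0.72392
log2(0.72392) = -0.4661

-0.466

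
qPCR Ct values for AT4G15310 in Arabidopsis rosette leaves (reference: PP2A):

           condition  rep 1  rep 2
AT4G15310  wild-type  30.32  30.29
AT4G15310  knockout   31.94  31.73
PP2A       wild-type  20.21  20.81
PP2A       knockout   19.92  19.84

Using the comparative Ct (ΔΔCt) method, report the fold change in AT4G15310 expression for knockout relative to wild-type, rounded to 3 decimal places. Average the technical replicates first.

Mean Ct: AT4G15310 wild-type 30.305; AT4G15310 knockout 31.835; PP2A wild-type 20.510; PP2A knockout 19.880
ΔCt(wild-type) = 30.305 − 20.510 = 9.795
ΔCt(knockout) = 31.835 − 19.880 = 11.955
ΔΔCt = 11.955 − 9.795 = 2.160
Fold change = 2^(−2.160) = 0.2238

0.224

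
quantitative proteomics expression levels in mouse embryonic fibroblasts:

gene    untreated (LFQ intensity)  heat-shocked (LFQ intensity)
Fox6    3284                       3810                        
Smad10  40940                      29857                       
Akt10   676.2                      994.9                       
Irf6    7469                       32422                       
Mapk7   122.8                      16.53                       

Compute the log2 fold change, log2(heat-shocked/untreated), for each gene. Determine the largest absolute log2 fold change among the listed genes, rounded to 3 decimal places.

2.893

log2(3810/3284) = 0.214  (Fox6)
log2(29857/40940) = -0.455  (Smad10)
log2(994.9/676.2) = 0.557  (Akt10)
log2(32422/7469) = 2.118  (Irf6)
log2(16.53/122.8) = -2.893  (Mapk7)
The largest magnitude belongs to Mapk7.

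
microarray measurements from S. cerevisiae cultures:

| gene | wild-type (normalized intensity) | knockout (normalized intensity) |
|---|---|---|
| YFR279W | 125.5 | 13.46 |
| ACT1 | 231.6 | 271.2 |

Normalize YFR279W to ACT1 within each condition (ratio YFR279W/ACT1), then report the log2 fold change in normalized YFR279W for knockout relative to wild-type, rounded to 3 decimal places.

YFR279W/ACT1 (wild-type) = 125.5 / 231.6 = 0.54188
YFR279W/ACT1 (knockout) = 13.46 / 271.2 = 0.049631
Fold change = 0.049631 / 0.54188 = 0.0916
log2(0.0916) = -3.4487

-3.449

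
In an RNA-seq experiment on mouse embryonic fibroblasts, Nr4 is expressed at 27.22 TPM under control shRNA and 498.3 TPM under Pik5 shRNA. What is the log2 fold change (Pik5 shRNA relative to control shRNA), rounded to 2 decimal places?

Fold change = 498.3 / 27.22 = 18.3064
log2(18.3064) = 4.194

4.19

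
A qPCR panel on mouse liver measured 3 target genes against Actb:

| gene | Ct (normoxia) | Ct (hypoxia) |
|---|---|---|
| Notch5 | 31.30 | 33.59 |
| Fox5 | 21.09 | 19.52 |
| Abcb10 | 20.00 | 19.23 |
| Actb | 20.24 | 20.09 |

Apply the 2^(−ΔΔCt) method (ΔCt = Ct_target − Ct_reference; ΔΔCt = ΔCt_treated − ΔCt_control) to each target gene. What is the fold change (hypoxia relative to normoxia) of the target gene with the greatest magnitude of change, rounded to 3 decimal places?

Notch5: ΔΔCt = (33.59−20.09) − (31.30−20.24) = 13.50 − 11.06 = 2.44; fold change = 2^-2.44 = 0.184
Fox5: ΔΔCt = (19.52−20.09) − (21.09−20.24) = -0.57 − 0.85 = -1.42; fold change = 2^1.42 = 2.676
Abcb10: ΔΔCt = (19.23−20.09) − (20.00−20.24) = -0.86 − (-0.24) = -0.62; fold change = 2^0.62 = 1.537
Notch5 has the largest |ΔΔCt| = 2.44.

0.184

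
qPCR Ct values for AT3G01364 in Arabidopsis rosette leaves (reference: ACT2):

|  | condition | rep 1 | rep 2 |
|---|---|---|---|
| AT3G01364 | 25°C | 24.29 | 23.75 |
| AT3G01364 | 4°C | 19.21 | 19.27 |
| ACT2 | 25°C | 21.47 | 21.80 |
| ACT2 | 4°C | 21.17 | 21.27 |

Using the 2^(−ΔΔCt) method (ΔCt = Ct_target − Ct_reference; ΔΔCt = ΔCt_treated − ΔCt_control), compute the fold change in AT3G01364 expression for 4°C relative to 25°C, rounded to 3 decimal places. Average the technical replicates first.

20.606

Mean Ct: AT3G01364 25°C 24.020; AT3G01364 4°C 19.240; ACT2 25°C 21.635; ACT2 4°C 21.220
ΔCt(25°C) = 24.020 − 21.635 = 2.385
ΔCt(4°C) = 19.240 − 21.220 = -1.980
ΔΔCt = -1.980 − 2.385 = -4.365
Fold change = 2^(−(-4.365)) = 2^4.365 = 20.6061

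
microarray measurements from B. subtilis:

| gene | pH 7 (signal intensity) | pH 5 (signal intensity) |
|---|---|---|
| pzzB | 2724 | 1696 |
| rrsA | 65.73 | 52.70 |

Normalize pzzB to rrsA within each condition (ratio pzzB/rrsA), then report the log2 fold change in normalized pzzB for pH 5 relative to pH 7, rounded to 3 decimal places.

-0.365

pzzB/rrsA (pH 7) = 2724 / 65.73 = 41.442
pzzB/rrsA (pH 5) = 1696 / 52.70 = 32.182
Fold change = 32.182 / 41.442 = 0.7766
log2(0.7766) = -0.3648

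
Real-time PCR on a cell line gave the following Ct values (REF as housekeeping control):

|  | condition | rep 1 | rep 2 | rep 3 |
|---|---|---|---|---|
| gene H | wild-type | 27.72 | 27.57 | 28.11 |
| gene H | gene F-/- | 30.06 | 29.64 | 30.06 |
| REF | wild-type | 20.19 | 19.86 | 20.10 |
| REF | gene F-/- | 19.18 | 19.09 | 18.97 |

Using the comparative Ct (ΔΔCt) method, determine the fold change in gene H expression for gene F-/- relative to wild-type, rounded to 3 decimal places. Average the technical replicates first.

Mean Ct: gene H wild-type 27.800; gene H gene F-/- 29.920; REF wild-type 20.050; REF gene F-/- 19.080
ΔCt(wild-type) = 27.800 − 20.050 = 7.750
ΔCt(gene F-/-) = 29.920 − 19.080 = 10.840
ΔΔCt = 10.840 − 7.750 = 3.090
Fold change = 2^(−3.090) = 0.1174

0.117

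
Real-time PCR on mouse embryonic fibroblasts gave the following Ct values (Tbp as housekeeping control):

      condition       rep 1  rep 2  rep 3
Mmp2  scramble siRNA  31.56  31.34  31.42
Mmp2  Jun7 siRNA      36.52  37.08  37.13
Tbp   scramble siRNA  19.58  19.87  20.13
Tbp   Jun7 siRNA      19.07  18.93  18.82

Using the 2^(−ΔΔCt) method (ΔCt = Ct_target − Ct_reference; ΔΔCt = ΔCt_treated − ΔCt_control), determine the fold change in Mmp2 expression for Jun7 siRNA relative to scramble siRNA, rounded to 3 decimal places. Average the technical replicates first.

0.012

Mean Ct: Mmp2 scramble siRNA 31.440; Mmp2 Jun7 siRNA 36.910; Tbp scramble siRNA 19.860; Tbp Jun7 siRNA 18.940
ΔCt(scramble siRNA) = 31.440 − 19.860 = 11.580
ΔCt(Jun7 siRNA) = 36.910 − 18.940 = 17.970
ΔΔCt = 17.970 − 11.580 = 6.390
Fold change = 2^(−6.390) = 0.0119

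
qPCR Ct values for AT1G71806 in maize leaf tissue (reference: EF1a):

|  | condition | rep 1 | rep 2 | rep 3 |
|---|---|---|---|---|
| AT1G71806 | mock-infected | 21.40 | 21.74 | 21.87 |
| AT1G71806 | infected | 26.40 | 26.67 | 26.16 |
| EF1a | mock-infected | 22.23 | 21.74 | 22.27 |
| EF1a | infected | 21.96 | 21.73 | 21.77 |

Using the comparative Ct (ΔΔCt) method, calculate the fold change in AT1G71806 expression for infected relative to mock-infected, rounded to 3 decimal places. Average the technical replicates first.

0.031

Mean Ct: AT1G71806 mock-infected 21.670; AT1G71806 infected 26.410; EF1a mock-infected 22.080; EF1a infected 21.820
ΔCt(mock-infected) = 21.670 − 22.080 = -0.410
ΔCt(infected) = 26.410 − 21.820 = 4.590
ΔΔCt = 4.590 − (-0.410) = 5.000
Fold change = 2^(−5.000) = 0.0313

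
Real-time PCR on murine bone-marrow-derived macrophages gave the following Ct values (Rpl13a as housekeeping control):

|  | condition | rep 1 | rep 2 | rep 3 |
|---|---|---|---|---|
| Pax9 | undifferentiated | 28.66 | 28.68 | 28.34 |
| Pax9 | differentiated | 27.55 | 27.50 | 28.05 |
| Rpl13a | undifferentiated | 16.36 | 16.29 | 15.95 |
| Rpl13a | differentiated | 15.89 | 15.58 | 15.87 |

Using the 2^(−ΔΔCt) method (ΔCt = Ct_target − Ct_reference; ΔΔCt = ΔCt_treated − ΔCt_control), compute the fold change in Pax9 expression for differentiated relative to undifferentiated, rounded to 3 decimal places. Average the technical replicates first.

1.357

Mean Ct: Pax9 undifferentiated 28.560; Pax9 differentiated 27.700; Rpl13a undifferentiated 16.200; Rpl13a differentiated 15.780
ΔCt(undifferentiated) = 28.560 − 16.200 = 12.360
ΔCt(differentiated) = 27.700 − 15.780 = 11.920
ΔΔCt = 11.920 − 12.360 = -0.440
Fold change = 2^(−(-0.440)) = 2^0.440 = 1.3566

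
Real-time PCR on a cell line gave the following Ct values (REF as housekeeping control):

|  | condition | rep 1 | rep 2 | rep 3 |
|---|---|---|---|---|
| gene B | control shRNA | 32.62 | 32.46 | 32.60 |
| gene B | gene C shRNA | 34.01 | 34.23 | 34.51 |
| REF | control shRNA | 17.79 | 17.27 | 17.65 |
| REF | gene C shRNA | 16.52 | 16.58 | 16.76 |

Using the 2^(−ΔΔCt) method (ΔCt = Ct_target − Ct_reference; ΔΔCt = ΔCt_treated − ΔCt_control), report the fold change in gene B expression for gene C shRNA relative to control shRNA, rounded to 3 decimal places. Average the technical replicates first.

Mean Ct: gene B control shRNA 32.560; gene B gene C shRNA 34.250; REF control shRNA 17.570; REF gene C shRNA 16.620
ΔCt(control shRNA) = 32.560 − 17.570 = 14.990
ΔCt(gene C shRNA) = 34.250 − 16.620 = 17.630
ΔΔCt = 17.630 − 14.990 = 2.640
Fold change = 2^(−2.640) = 0.1604

0.160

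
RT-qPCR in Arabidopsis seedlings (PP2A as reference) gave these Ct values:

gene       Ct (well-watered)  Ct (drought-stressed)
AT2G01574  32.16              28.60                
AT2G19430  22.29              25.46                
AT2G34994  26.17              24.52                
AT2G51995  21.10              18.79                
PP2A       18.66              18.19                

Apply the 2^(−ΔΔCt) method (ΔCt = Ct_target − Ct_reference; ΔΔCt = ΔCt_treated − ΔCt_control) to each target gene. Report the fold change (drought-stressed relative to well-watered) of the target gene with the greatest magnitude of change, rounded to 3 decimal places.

0.080

AT2G01574: ΔΔCt = (28.60−18.19) − (32.16−18.66) = 10.41 − 13.50 = -3.09; fold change = 2^3.09 = 8.515
AT2G19430: ΔΔCt = (25.46−18.19) − (22.29−18.66) = 7.27 − 3.63 = 3.64; fold change = 2^-3.64 = 0.080
AT2G34994: ΔΔCt = (24.52−18.19) − (26.17−18.66) = 6.33 − 7.51 = -1.18; fold change = 2^1.18 = 2.266
AT2G51995: ΔΔCt = (18.79−18.19) − (21.10−18.66) = 0.60 − 2.44 = -1.84; fold change = 2^1.84 = 3.580
AT2G19430 has the largest |ΔΔCt| = 3.64.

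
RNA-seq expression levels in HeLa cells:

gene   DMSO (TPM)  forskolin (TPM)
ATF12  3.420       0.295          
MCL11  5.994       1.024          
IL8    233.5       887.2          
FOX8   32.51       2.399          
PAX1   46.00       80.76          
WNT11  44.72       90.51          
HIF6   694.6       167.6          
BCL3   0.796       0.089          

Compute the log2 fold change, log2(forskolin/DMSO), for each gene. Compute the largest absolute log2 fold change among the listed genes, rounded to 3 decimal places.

3.760

log2(0.295/3.420) = -3.535  (ATF12)
log2(1.024/5.994) = -2.549  (MCL11)
log2(887.2/233.5) = 1.926  (IL8)
log2(2.399/32.51) = -3.760  (FOX8)
log2(80.76/46.00) = 0.812  (PAX1)
log2(90.51/44.72) = 1.017  (WNT11)
log2(167.6/694.6) = -2.051  (HIF6)
log2(0.089/0.796) = -3.161  (BCL3)
The largest magnitude belongs to FOX8.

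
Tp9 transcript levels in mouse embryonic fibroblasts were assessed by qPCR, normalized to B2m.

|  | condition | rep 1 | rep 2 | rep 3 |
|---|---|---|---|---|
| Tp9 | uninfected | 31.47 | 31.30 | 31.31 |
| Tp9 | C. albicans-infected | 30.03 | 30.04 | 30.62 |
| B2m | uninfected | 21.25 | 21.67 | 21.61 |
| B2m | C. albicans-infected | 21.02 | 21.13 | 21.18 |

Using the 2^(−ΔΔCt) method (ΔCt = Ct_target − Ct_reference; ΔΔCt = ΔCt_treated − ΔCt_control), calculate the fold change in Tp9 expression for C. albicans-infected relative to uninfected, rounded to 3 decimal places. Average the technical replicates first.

Mean Ct: Tp9 uninfected 31.360; Tp9 C. albicans-infected 30.230; B2m uninfected 21.510; B2m C. albicans-infected 21.110
ΔCt(uninfected) = 31.360 − 21.510 = 9.850
ΔCt(C. albicans-infected) = 30.230 − 21.110 = 9.120
ΔΔCt = 9.120 − 9.850 = -0.730
Fold change = 2^(−(-0.730)) = 2^0.730 = 1.6586

1.659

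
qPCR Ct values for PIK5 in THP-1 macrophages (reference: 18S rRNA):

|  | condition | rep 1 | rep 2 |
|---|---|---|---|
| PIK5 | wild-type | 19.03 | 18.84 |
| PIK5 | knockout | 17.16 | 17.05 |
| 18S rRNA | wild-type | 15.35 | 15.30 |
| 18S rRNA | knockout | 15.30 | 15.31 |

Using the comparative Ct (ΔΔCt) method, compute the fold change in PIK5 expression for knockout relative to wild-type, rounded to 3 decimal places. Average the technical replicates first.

3.506

Mean Ct: PIK5 wild-type 18.935; PIK5 knockout 17.105; 18S rRNA wild-type 15.325; 18S rRNA knockout 15.305
ΔCt(wild-type) = 18.935 − 15.325 = 3.610
ΔCt(knockout) = 17.105 − 15.305 = 1.800
ΔΔCt = 1.800 − 3.610 = -1.810
Fold change = 2^(−(-1.810)) = 2^1.810 = 3.5064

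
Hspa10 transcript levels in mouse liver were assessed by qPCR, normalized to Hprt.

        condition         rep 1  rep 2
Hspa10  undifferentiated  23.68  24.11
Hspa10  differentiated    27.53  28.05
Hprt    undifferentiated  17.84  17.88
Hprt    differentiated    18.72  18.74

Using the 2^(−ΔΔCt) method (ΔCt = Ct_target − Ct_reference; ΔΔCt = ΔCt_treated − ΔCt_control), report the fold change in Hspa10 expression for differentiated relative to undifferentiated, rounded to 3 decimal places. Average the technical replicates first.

Mean Ct: Hspa10 undifferentiated 23.895; Hspa10 differentiated 27.790; Hprt undifferentiated 17.860; Hprt differentiated 18.730
ΔCt(undifferentiated) = 23.895 − 17.860 = 6.035
ΔCt(differentiated) = 27.790 − 18.730 = 9.060
ΔΔCt = 9.060 − 6.035 = 3.025
Fold change = 2^(−3.025) = 0.1229

0.123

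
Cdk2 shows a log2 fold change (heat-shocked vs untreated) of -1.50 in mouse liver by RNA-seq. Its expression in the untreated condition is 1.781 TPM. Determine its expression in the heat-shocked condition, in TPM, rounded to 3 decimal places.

Fold change = 2^(-1.50) = 0.3536
heat-shocked expression = 1.781 × 0.3536 = 0.630

0.630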